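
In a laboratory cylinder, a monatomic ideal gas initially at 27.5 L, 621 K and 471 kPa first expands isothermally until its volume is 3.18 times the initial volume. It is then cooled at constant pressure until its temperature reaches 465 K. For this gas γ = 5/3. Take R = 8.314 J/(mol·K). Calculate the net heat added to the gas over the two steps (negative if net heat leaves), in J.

n = P₁V₁/(RT₁) = 471×27.5/(8.314×621) = 2.51 mol.
Step 1 — Isothermal: T stays 621 K; PV = const ⇒ V₂ = 87.5 L, P₂ = 148 kPa.
ΔU = 0 (ideal gas, T constant).
W = nRT ln(V₂/V₁) = 2.51×8.314×621×ln(3.18) = 15000 J.
Q = ΔU + W = 15000 J.
State after step 1: P = 148 kPa, V = 87.5 L, T = 621 K.
Step 2 — Isobaric: P stays 148 kPa; V/T = const ⇒ T₂ = 465 K, V₂ = 65.5 L.
W = PΔV = 148×(65.5−87.5) kPa·L = -3250 J.
ΔU = nCvΔT = 2.51×12.5×(465−621) = -4880 J.
Q = ΔU + W = nCpΔT = -8130 J.
Net over both steps: W = 11700 J, Q = 6850 J, ΔU = -4880 J.

6850 J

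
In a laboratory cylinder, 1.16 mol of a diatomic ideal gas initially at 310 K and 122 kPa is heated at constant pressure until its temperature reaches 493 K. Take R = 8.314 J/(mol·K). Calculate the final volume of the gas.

39.0 L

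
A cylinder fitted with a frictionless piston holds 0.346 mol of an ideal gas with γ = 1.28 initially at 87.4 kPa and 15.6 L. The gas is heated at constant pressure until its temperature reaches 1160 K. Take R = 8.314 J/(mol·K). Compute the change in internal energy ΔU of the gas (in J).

T₁ = P₁V₁/(nR) = 87.4×15.6/(0.346×8.314) = 474 K.
Isobaric: P stays 87.4 kPa; V/T = const ⇒ T₂ = 1160 K, V₂ = 38.2 L.
For an ideal gas ΔU = nCvΔT with Cv = R/(γ−1) = 29.7 J/(mol·K).
ΔU = 0.346×29.7×(1160−474) = 7050 J.

7050 J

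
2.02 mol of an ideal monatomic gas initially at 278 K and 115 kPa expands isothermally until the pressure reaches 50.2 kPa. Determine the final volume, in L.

V₁ = nRT₁/P₁ = 2.02×8.314×278/115 = 40.6 L.
Isothermal: T stays 278 K; PV = const ⇒ V₂ = 93.0 L, P₂ = 50.2 kPa.

93.0 L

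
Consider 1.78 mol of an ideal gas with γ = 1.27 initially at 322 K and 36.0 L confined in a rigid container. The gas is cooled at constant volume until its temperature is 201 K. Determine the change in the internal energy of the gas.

-6630 J

P₁ = nRT₁/V₁ = 1.78×8.314×322/36.0 = 132 kPa.
Isochoric: V stays 36.0 L; P/T = const ⇒ T₂ = 201 K, P₂ = 82.6 kPa.
For an ideal gas ΔU = nCvΔT with Cv = R/(γ−1) = 30.8 J/(mol·K).
ΔU = 1.78×30.8×(201−322) = -6630 J.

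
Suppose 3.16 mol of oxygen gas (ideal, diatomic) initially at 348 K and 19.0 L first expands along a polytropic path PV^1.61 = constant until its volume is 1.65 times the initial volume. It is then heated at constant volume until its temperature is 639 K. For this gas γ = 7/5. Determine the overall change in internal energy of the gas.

P₁ = nRT₁/V₁ = 3.16×8.314×348/19.0 = 481 kPa.
Step 1 — Polytropic n=1.61: T₂ = T₁(V₁/V₂)^(n−1) = 348×(0.606)^0.61 = 256 K; P₂ = P₁(V₁/V₂)^n = 215 kPa.
W = (P₁V₁−P₂V₂)/(n−1) = (481×19.0−215×31.3)/0.61 = 3950 J.
ΔU = nCvΔT = 3.16×20.8×(256−348) = -6020 J.
Q = ΔU + W = -2070 J.
State after step 1: P = 215 kPa, V = 31.3 L, T = 256 K.
Step 2 — Isochoric: V stays 31.3 L; P/T = const ⇒ T₂ = 639 K, P₂ = 536 kPa.
W = 0 (no volume change).
ΔU = nCvΔT = 3.16×20.8×(639−256) = 25100 J.
Q = ΔU = 25100 J.
Net over both steps: W = 3950 J, Q = 23100 J, ΔU = 19100 J.

19100 J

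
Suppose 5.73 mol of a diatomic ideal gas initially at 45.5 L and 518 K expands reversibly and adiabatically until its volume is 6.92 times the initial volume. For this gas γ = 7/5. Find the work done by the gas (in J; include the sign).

P₁ = nRT₁/V₁ = 5.73×8.314×518/45.5 = 542 kPa.
Adiabatic: TV^(γ−1) = const ⇒ T₂ = 518×(0.145)^0.400 = 239 K; PV^γ = const ⇒ P₂ = 36.2 kPa.
ΔU = nCvΔT = 5.73×20.8×(239−518) = -33200 J.
Q = 0 for an adiabatic process, so W = −ΔU = 33200 J.

33200 J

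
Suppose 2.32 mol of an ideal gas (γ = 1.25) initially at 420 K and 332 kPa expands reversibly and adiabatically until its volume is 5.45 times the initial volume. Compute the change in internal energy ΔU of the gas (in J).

V₁ = nRT₁/P₁ = 2.32×8.314×420/332 = 24.4 L.
Adiabatic: TV^(γ−1) = const ⇒ T₂ = 420×(0.183)^0.250 = 275 K; PV^γ = const ⇒ P₂ = 39.9 kPa.
For an ideal gas ΔU = nCvΔT with Cv = R/(γ−1) = 33.3 J/(mol·K).
ΔU = 2.32×33.3×(275−420) = -11200 J.

-11200 J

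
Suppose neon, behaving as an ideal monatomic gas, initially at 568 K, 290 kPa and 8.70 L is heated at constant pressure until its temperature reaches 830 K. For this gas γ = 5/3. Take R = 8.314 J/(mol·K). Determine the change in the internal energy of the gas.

n = P₁V₁/(RT₁) = 290×8.70/(8.314×568) = 0.534 mol.
Isobaric: P stays 290 kPa; V/T = const ⇒ T₂ = 830 K, V₂ = 12.7 L.
For an ideal gas ΔU = nCvΔT with Cv = (3/2)R = 12.5 J/(mol·K).
ΔU = 0.534×12.5×(830−568) = 1750 J.

1750 J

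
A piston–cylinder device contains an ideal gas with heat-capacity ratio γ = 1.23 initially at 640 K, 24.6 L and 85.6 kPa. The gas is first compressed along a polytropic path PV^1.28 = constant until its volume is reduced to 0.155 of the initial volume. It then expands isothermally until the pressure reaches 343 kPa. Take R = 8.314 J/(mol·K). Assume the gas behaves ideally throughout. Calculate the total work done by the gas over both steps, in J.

-1610 J

n = P₁V₁/(RT₁) = 85.6×24.6/(8.314×640) = 0.396 mol.
Step 1 — Polytropic n=1.28: T₂ = T₁(V₁/V₂)^(n−1) = 640×(6.45)^0.28 = 1080 K; P₂ = P₁(V₁/V₂)^n = 931 kPa.
W = (P₁V₁−P₂V₂)/(n−1) = (85.6×24.6−931×3.81)/0.28 = -5150 J.
ΔU = nCvΔT = 0.396×36.1×(1080−640) = 6280 J.
Q = ΔU + W = 1120 J.
State after step 1: P = 931 kPa, V = 3.81 L, T = 1080 K.
Step 2 — Isothermal: T stays 1080 K; PV = const ⇒ V₂ = 10.3 L, P₂ = 343 kPa.
ΔU = 0 (ideal gas, T constant).
W = nRT ln(V₂/V₁) = 0.396×8.314×1080×ln(2.71) = 3540 J.
Q = ΔU + W = 3540 J.
Net over both steps: W = -1610 J, Q = 4660 J, ΔU = 6280 J.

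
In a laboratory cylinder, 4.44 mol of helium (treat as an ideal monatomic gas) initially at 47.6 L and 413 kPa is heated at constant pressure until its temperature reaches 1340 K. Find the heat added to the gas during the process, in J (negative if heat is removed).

74500 J

T₁ = P₁V₁/(nR) = 413×47.6/(4.44×8.314) = 533 K.
Isobaric: P stays 413 kPa; V/T = const ⇒ T₂ = 1340 K, V₂ = 120 L.
W = PΔV = 413×(120−47.6) kPa·L = 29800 J.
ΔU = nCvΔT = 4.44×12.5×(1340−533) = 44700 J.
Q = ΔU + W = nCpΔT = 74500 J.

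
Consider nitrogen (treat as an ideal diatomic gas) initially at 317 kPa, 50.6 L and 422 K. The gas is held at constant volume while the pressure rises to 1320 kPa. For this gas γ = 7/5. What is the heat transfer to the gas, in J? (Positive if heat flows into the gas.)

127000 J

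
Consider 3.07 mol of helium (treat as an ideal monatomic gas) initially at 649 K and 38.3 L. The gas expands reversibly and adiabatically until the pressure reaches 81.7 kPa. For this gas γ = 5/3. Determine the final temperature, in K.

P₁ = nRT₁/V₁ = 3.07×8.314×649/38.3 = 433 kPa.
Adiabatic: T₂/T₁ = (P₂/P₁)^((γ−1)/γ) ⇒ T₂ = 649×(0.189)^0.400 = 333 K; V₂ = 104 L.

333 K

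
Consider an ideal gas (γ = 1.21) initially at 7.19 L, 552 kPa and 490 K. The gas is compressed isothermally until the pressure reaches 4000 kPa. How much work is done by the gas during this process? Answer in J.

n = P₁V₁/(RT₁) = 552×7.19/(8.314×490) = 0.974 mol.
Isothermal: T stays 490 K; PV = const ⇒ V₂ = 0.992 L, P₂ = 4000 kPa.
W = nRT ln(V₂/V₁) = 0.974×8.314×490×ln(0.138) = -7860 J.

-7860 J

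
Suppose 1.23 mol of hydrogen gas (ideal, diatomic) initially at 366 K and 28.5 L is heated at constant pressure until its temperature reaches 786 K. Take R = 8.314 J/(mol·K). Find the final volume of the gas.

P₁ = nRT₁/V₁ = 1.23×8.314×366/28.5 = 131 kPa.
Isobaric: P stays 131 kPa; V/T = const ⇒ T₂ = 786 K, V₂ = 61.2 L.

61.2 L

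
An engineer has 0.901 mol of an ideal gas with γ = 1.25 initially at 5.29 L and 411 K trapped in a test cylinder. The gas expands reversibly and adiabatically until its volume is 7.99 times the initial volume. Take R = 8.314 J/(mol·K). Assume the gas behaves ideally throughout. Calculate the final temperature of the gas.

P₁ = nRT₁/V₁ = 0.901×8.314×411/5.29 = 582 kPa.
Adiabatic: TV^(γ−1) = const ⇒ T₂ = 411×(0.125)^0.250 = 244 K; PV^γ = const ⇒ P₂ = 43.3 kPa.

244 K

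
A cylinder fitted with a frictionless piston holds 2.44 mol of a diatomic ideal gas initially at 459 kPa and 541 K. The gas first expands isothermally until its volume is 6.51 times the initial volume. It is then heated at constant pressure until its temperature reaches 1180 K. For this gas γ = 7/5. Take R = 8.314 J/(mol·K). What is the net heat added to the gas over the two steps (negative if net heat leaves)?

V₁ = nRT₁/P₁ = 2.44×8.314×541/459 = 23.9 L.
Step 1 — Isothermal: T stays 541 K; PV = const ⇒ V₂ = 156 L, P₂ = 70.5 kPa.
ΔU = 0 (ideal gas, T constant).
W = nRT ln(V₂/V₁) = 2.44×8.314×541×ln(6.51) = 20600 J.
Q = ΔU + W = 20600 J.
State after step 1: P = 70.5 kPa, V = 156 L, T = 541 K.
Step 2 — Isobaric: P stays 70.5 kPa; V/T = const ⇒ T₂ = 1180 K, V₂ = 340 L.
W = PΔV = 70.5×(340−156) kPa·L = 13000 J.
ΔU = nCvΔT = 2.44×20.8×(1180−541) = 32400 J.
Q = ΔU + W = nCpΔT = 45400 J.
Net over both steps: W = 33500 J, Q = 65900 J, ΔU = 32400 J.

65900 J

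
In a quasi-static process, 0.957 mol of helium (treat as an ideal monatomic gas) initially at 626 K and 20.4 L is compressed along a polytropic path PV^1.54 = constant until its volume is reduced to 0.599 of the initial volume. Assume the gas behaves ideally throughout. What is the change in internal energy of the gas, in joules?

2380 J

P₁ = nRT₁/V₁ = 0.957×8.314×626/20.4 = 244 kPa.
Polytropic n=1.54: T₂ = T₁(V₁/V₂)^(n−1) = 626×(1.67)^0.54 = 826 K; P₂ = P₁(V₁/V₂)^n = 538 kPa.
For an ideal gas ΔU = nCvΔT with Cv = (3/2)R = 12.5 J/(mol·K).
ΔU = 0.957×12.5×(826−626) = 2380 J.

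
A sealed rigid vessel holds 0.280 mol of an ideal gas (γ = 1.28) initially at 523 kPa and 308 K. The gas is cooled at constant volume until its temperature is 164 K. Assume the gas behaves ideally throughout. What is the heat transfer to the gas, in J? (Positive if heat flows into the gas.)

-1200 J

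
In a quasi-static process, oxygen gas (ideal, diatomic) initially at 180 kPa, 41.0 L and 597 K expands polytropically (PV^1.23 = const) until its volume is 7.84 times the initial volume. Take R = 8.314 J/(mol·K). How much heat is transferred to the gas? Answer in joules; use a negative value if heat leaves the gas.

5140 J

n = P₁V₁/(RT₁) = 180×41.0/(8.314×597) = 1.49 mol.
Polytropic n=1.23: T₂ = T₁(V₁/V₂)^(n−1) = 597×(0.128)^0.23 = 372 K; P₂ = P₁(V₁/V₂)^n = 14.3 kPa.
W = (P₁V₁−P₂V₂)/(n−1) = (180×41.0−14.3×321)/0.23 = 12100 J.
ΔU = nCvΔT = 1.49×20.8×(372−597) = -6960 J.
Q = ΔU + W = 5140 J.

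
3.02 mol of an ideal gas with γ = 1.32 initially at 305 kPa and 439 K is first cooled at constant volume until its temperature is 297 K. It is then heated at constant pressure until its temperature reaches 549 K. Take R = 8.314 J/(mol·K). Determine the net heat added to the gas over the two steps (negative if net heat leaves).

15000 J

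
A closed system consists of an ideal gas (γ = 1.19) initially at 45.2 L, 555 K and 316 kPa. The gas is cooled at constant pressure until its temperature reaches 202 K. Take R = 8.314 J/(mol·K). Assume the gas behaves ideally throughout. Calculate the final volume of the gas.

16.5 L

Isobaric: P stays 316 kPa; V/T = const ⇒ T₂ = 202 K, V₂ = 16.5 L.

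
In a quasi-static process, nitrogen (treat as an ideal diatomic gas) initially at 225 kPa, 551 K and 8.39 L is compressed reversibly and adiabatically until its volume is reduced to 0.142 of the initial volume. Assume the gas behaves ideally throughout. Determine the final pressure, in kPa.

3460 kPa

Adiabatic: TV^(γ−1) = const ⇒ T₂ = 551×(7.04)^0.400 = 1200 K; PV^γ = const ⇒ P₂ = 3460 kPa.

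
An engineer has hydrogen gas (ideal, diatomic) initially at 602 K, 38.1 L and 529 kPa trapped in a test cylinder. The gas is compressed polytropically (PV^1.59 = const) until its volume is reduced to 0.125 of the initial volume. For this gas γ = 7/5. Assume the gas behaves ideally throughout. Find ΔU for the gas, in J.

n = P₁V₁/(RT₁) = 529×38.1/(8.314×602) = 4.03 mol.
Polytropic n=1.59: T₂ = T₁(V₁/V₂)^(n−1) = 602×(8.00)^0.59 = 2050 K; P₂ = P₁(V₁/V₂)^n = 14400 kPa.
For an ideal gas ΔU = nCvΔT with Cv = (5/2)R = 20.8 J/(mol·K).
ΔU = 4.03×20.8×(2050−602) = 121000 J.

121000 J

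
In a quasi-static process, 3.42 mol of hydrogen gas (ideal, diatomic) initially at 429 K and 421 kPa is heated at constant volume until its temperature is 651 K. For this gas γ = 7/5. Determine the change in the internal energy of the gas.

V₁ = nRT₁/P₁ = 3.42×8.314×429/421 = 29.0 L.
Isochoric: V stays 29.0 L; P/T = const ⇒ T₂ = 651 K, P₂ = 639 kPa.
For an ideal gas ΔU = nCvΔT with Cv = (5/2)R = 20.8 J/(mol·K).
ΔU = 3.42×20.8×(651−429) = 15800 J.

15800 J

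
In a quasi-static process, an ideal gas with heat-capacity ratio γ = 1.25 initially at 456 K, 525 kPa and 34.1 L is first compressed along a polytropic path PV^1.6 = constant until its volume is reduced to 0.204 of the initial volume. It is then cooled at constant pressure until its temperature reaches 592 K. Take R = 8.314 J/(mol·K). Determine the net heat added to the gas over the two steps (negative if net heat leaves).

-49500 J

n = P₁V₁/(RT₁) = 525×34.1/(8.314×456) = 4.72 mol.
Step 1 — Polytropic n=1.6: T₂ = T₁(V₁/V₂)^(n−1) = 456×(4.90)^0.60 = 1180 K; P₂ = P₁(V₁/V₂)^n = 6680 kPa.
W = (P₁V₁−P₂V₂)/(n−1) = (525×34.1−6680×6.96)/0.60 = -47600 J.
ΔU = nCvΔT = 4.72×33.3×(1180−456) = 114000 J.
Q = ΔU + W = 66600 J.
State after step 1: P = 6680 kPa, V = 6.96 L, T = 1180 K.
Step 2 — Isobaric: P stays 6680 kPa; V/T = const ⇒ T₂ = 592 K, V₂ = 3.48 L.
W = PΔV = 6680×(3.48−6.96) kPa·L = -23200 J.
ΔU = nCvΔT = 4.72×33.3×(592−1180) = -92900 J.
Q = ΔU + W = nCpΔT = -116000 J.
Net over both steps: W = -70800 J, Q = -49500 J, ΔU = 21400 J.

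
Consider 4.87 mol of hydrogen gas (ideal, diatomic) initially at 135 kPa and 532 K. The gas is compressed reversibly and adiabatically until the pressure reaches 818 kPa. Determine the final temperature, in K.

V₁ = nRT₁/P₁ = 4.87×8.314×532/135 = 160 L.
Adiabatic: T₂/T₁ = (P₂/P₁)^((γ−1)/γ) ⇒ T₂ = 532×(6.06)^0.286 = 890 K; V₂ = 44.1 L.

890 K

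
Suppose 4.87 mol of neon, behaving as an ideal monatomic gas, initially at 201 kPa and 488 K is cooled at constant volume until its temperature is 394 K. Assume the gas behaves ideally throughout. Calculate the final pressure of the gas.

162 kPa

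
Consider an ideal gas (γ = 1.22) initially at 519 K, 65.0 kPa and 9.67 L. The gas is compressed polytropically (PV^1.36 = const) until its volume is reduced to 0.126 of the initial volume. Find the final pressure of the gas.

1090 kPa

Polytropic n=1.36: T₂ = T₁(V₁/V₂)^(n−1) = 519×(7.94)^0.36 = 1090 K; P₂ = P₁(V₁/V₂)^n = 1090 kPa.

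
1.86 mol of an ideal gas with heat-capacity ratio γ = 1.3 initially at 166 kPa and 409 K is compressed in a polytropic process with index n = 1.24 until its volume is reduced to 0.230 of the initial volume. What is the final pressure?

V₁ = nRT₁/P₁ = 1.86×8.314×409/166 = 38.1 L.
Polytropic n=1.24: T₂ = T₁(V₁/V₂)^(n−1) = 409×(4.35)^0.24 = 582 K; P₂ = P₁(V₁/V₂)^n = 1030 kPa.

1030 kPa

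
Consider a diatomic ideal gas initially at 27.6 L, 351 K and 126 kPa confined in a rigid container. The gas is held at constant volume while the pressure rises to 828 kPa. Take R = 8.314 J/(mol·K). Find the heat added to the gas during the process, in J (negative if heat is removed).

n = P₁V₁/(RT₁) = 126×27.6/(8.314×351) = 1.19 mol.
Isochoric: V stays 27.6 L; P/T = const ⇒ T₂ = 2310 K, P₂ = 828 kPa.
W = 0 (no volume change).
ΔU = nCvΔT = 1.19×20.8×(2310−351) = 48400 J.
Q = ΔU = 48400 J.

48400 J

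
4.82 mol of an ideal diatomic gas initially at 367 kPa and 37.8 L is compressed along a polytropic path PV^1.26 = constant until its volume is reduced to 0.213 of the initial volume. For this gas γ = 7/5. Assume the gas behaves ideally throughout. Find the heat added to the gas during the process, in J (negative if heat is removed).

-9240 J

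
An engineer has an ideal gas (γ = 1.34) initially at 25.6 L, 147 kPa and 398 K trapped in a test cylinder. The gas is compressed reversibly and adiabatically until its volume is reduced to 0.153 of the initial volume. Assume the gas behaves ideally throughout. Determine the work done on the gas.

9890 J

n = P₁V₁/(RT₁) = 147×25.6/(8.314×398) = 1.14 mol.
Adiabatic: TV^(γ−1) = const ⇒ T₂ = 398×(6.54)^0.340 = 754 K; PV^γ = const ⇒ P₂ = 1820 kPa.
ΔU = nCvΔT = 1.14×24.5×(754−398) = 9890 J.
Q = 0 for an adiabatic process, so W = −ΔU = -9890 J.
Work done on the gas = −W_by = 9890 J.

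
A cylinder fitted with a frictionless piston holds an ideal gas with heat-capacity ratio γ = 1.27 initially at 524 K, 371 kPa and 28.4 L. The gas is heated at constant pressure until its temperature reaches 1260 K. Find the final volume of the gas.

68.3 L

Isobaric: P stays 371 kPa; V/T = const ⇒ T₂ = 1260 K, V₂ = 68.3 L.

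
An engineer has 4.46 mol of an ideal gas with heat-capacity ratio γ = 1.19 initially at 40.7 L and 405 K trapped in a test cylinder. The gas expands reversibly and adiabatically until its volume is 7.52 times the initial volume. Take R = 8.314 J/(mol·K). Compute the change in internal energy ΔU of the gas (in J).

P₁ = nRT₁/V₁ = 4.46×8.314×405/40.7 = 369 kPa.
Adiabatic: TV^(γ−1) = const ⇒ T₂ = 405×(0.133)^0.190 = 276 K; PV^γ = const ⇒ P₂ = 33.4 kPa.
For an ideal gas ΔU = nCvΔT with Cv = R/(γ−1) = 43.8 J/(mol·K).
ΔU = 4.46×43.8×(276−405) = -25200 J.

-25200 J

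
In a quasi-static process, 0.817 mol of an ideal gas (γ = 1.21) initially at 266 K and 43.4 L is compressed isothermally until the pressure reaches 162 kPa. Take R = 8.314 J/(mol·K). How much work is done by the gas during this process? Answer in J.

-2450 J

P₁ = nRT₁/V₁ = 0.817×8.314×266/43.4 = 41.6 kPa.
Isothermal: T stays 266 K; PV = const ⇒ V₂ = 11.2 L, P₂ = 162 kPa.
W = nRT ln(V₂/V₁) = 0.817×8.314×266×ln(0.257) = -2450 J.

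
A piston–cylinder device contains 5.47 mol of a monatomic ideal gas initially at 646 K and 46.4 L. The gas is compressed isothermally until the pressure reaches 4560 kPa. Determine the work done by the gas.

P₁ = nRT₁/V₁ = 5.47×8.314×646/46.4 = 633 kPa.
Isothermal: T stays 646 K; PV = const ⇒ V₂ = 6.44 L, P₂ = 4560 kPa.
W = nRT ln(V₂/V₁) = 5.47×8.314×646×ln(0.139) = -58000 J.

-58000 J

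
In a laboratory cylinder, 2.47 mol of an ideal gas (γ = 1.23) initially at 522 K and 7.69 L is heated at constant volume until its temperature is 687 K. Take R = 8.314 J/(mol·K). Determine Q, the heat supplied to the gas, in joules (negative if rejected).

14700 J

P₁ = nRT₁/V₁ = 2.47×8.314×522/7.69 = 1390 kPa.
Isochoric: V stays 7.69 L; P/T = const ⇒ T₂ = 687 K, P₂ = 1830 kPa.
W = 0 (no volume change).
ΔU = nCvΔT = 2.47×36.1×(687−522) = 14700 J.
Q = ΔU = 14700 J.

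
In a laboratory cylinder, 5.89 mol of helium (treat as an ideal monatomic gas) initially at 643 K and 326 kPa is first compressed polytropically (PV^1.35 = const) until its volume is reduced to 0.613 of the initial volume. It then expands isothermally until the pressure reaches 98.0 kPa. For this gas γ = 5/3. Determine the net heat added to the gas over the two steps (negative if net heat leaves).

61600 J

V₁ = nRT₁/P₁ = 5.89×8.314×643/326 = 96.6 L.
Step 1 — Polytropic n=1.35: T₂ = T₁(V₁/V₂)^(n−1) = 643×(1.63)^0.35 = 763 K; P₂ = P₁(V₁/V₂)^n = 631 kPa.
W = (P₁V₁−P₂V₂)/(n−1) = (326×96.6−631×59.2)/0.35 = -16800 J.
ΔU = nCvΔT = 5.89×12.5×(763−643) = 8820 J.
Q = ΔU + W = -7980 J.
State after step 1: P = 631 kPa, V = 59.2 L, T = 763 K.
Step 2 — Isothermal: T stays 763 K; PV = const ⇒ V₂ = 381 L, P₂ = 98.0 kPa.
ΔU = 0 (ideal gas, T constant).
W = nRT ln(V₂/V₁) = 5.89×8.314×763×ln(6.44) = 69600 J.
Q = ΔU + W = 69600 J.
Net over both steps: W = 52800 J, Q = 61600 J, ΔU = 8820 J.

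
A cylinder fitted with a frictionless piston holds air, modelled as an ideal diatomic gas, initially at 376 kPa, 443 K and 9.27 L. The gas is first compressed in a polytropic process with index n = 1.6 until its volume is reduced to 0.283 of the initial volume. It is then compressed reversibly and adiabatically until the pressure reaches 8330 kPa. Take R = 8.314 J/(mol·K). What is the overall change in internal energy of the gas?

n = P₁V₁/(RT₁) = 376×9.27/(8.314×443) = 0.946 mol.
Step 1 — Polytropic n=1.6: T₂ = T₁(V₁/V₂)^(n−1) = 443×(3.53)^0.60 = 945 K; P₂ = P₁(V₁/V₂)^n = 2830 kPa.
W = (P₁V₁−P₂V₂)/(n−1) = (376×9.27−2830×2.62)/0.60 = -6580 J.
ΔU = nCvΔT = 0.946×20.8×(945−443) = 9870 J.
Q = ΔU + W = 3290 J.
State after step 1: P = 2830 kPa, V = 2.62 L, T = 945 K.
Step 2 — Adiabatic: T₂/T₁ = (P₂/P₁)^((γ−1)/γ) ⇒ T₂ = 945×(2.94)^0.286 = 1290 K; V₂ = 1.21 L.
ΔU = nCvΔT = 0.946×20.8×(1290−945) = 6710 J.
Q = 0 for an adiabatic process, so W = −ΔU = -6710 J.
Net over both steps: W = -13300 J, Q = 3290 J, ΔU = 16600 J.

16600 J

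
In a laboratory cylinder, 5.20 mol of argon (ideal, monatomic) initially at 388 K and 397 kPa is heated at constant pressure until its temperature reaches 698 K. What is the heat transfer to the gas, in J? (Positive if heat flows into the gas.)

33500 J

V₁ = nRT₁/P₁ = 5.20×8.314×388/397 = 42.3 L.
Isobaric: P stays 397 kPa; V/T = const ⇒ T₂ = 698 K, V₂ = 76.0 L.
W = PΔV = 397×(76.0−42.3) kPa·L = 13400 J.
ΔU = nCvΔT = 5.20×12.5×(698−388) = 20100 J.
Q = ΔU + W = nCpΔT = 33500 J.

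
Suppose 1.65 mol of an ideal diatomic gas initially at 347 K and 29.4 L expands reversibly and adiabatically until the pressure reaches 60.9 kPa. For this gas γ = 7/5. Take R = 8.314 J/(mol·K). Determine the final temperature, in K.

P₁ = nRT₁/V₁ = 1.65×8.314×347/29.4 = 162 kPa.
Adiabatic: T₂/T₁ = (P₂/P₁)^((γ−1)/γ) ⇒ T₂ = 347×(0.376)^0.286 = 262 K; V₂ = 59.1 L.

262 K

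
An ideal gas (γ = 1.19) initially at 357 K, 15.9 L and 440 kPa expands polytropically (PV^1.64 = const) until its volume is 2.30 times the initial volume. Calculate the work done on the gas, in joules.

-4520 J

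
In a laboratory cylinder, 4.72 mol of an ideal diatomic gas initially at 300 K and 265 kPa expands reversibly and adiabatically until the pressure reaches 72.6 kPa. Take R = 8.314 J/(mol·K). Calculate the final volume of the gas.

112 L

V₁ = nRT₁/P₁ = 4.72×8.314×300/265 = 44.4 L.
Adiabatic: T₂/T₁ = (P₂/P₁)^((γ−1)/γ) ⇒ T₂ = 300×(0.274)^0.286 = 207 K; V₂ = 112 L.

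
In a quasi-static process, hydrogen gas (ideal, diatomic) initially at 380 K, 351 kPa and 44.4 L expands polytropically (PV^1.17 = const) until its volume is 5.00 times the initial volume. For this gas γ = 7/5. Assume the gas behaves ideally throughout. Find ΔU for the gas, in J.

-9330 J

n = P₁V₁/(RT₁) = 351×44.4/(8.314×380) = 4.93 mol.
Polytropic n=1.17: T₂ = T₁(V₁/V₂)^(n−1) = 380×(0.200)^0.17 = 289 K; P₂ = P₁(V₁/V₂)^n = 53.4 kPa.
For an ideal gas ΔU = nCvΔT with Cv = (5/2)R = 20.8 J/(mol·K).
ΔU = 4.93×20.8×(289−380) = -9330 J.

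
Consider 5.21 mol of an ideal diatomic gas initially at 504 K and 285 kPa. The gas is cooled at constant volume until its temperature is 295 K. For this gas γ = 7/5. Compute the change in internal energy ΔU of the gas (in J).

V₁ = nRT₁/P₁ = 5.21×8.314×504/285 = 76.6 L.
Isochoric: V stays 76.6 L; P/T = const ⇒ T₂ = 295 K, P₂ = 167 kPa.
For an ideal gas ΔU = nCvΔT with Cv = (5/2)R = 20.8 J/(mol·K).
ΔU = 5.21×20.8×(295−504) = -22600 J.

-22600 J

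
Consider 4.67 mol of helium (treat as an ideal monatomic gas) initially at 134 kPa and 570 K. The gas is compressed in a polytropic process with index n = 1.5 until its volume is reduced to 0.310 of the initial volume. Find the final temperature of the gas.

1020 K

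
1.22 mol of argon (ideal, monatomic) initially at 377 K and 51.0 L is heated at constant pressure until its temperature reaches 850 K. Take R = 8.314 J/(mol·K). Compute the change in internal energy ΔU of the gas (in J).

P₁ = nRT₁/V₁ = 1.22×8.314×377/51.0 = 75.0 kPa.
Isobaric: P stays 75.0 kPa; V/T = const ⇒ T₂ = 850 K, V₂ = 115 L.
For an ideal gas ΔU = nCvΔT with Cv = (3/2)R = 12.5 J/(mol·K).
ΔU = 1.22×12.5×(850−377) = 7200 J.

7200 J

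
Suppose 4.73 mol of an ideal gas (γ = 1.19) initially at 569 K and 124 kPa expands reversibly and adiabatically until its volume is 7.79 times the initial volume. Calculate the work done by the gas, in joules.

38000 J

V₁ = nRT₁/P₁ = 4.73×8.314×569/124 = 180 L.
Adiabatic: TV^(γ−1) = const ⇒ T₂ = 569×(0.128)^0.190 = 385 K; PV^γ = const ⇒ P₂ = 10.8 kPa.
ΔU = nCvΔT = 4.73×43.8×(385−569) = -38000 J.
Q = 0 for an adiabatic process, so W = −ΔU = 38000 J.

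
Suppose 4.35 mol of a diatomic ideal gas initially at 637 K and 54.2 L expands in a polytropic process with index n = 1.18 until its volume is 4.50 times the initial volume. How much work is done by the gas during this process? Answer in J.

P₁ = nRT₁/V₁ = 4.35×8.314×637/54.2 = 425 kPa.
Polytropic n=1.18: T₂ = T₁(V₁/V₂)^(n−1) = 637×(0.222)^0.18 = 486 K; P₂ = P₁(V₁/V₂)^n = 72.1 kPa.
W = (P₁V₁−P₂V₂)/(n−1) = (425×54.2−72.1×244)/0.18 = 30400 J.

30400 J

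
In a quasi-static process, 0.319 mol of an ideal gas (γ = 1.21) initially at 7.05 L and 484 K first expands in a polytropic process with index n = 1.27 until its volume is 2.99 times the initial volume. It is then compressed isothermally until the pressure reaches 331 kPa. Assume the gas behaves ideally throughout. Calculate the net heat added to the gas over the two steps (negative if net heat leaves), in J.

P₁ = nRT₁/V₁ = 0.319×8.314×484/7.05 = 182 kPa.
Step 1 — Polytropic n=1.27: T₂ = T₁(V₁/V₂)^(n−1) = 484×(0.334)^0.27 = 360 K; P₂ = P₁(V₁/V₂)^n = 45.3 kPa.
W = (P₁V₁−P₂V₂)/(n−1) = (182×7.05−45.3×21.1)/0.27 = 1220 J.
ΔU = nCvΔT = 0.319×39.6×(360−484) = -1560 J.
Q = ΔU + W = -348 J.
State after step 1: P = 45.3 kPa, V = 21.1 L, T = 360 K.
Step 2 — Isothermal: T stays 360 K; PV = const ⇒ V₂ = 2.89 L, P₂ = 331 kPa.
ΔU = 0 (ideal gas, T constant).
W = nRT ln(V₂/V₁) = 0.319×8.314×360×ln(0.137) = -1900 J.
Q = ΔU + W = -1900 J.
Net over both steps: W = -682 J, Q = -2250 J, ΔU = -1560 J.

-2250 J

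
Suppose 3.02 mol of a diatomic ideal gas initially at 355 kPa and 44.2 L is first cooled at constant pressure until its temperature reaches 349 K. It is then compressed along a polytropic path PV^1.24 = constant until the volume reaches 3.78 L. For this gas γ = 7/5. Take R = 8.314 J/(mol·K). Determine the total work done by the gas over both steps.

T₁ = P₁V₁/(nR) = 355×44.2/(3.02×8.314) = 625 K.
Step 1 — Isobaric: P stays 355 kPa; V/T = const ⇒ T₂ = 349 K, V₂ = 24.7 L.
W = PΔV = 355×(24.7−44.2) kPa·L = -6930 J.
ΔU = nCvΔT = 3.02×20.8×(349−625) = -17300 J.
Q = ΔU + W = nCpΔT = -24200 J.
State after step 1: P = 355 kPa, V = 24.7 L, T = 349 K.
Step 2 — Polytropic n=1.24: T₂ = T₁(V₁/V₂)^(n−1) = 349×(6.53)^0.24 = 548 K; P₂ = P₁(V₁/V₂)^n = 3640 kPa.
W = (P₁V₁−P₂V₂)/(n−1) = (355×24.7−3640×3.78)/0.24 = -20800 J.
ΔU = nCvΔT = 3.02×20.8×(548−349) = 12500 J.
Q = ΔU + W = -8310 J.
Net over both steps: W = -27700 J, Q = -32600 J, ΔU = -4860 J.

-27700 J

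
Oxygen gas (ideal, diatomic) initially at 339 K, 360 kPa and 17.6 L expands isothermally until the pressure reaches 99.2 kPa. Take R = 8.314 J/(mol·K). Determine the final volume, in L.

Isothermal: T stays 339 K; PV = const ⇒ V₂ = 63.9 L, P₂ = 99.2 kPa.

63.9 L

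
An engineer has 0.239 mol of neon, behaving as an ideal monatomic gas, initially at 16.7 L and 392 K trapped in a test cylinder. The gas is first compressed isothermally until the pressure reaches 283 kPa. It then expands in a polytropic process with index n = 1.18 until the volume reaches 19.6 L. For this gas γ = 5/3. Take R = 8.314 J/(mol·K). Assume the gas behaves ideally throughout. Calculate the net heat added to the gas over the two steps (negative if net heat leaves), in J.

-464 J

P₁ = nRT₁/V₁ = 0.239×8.314×392/16.7 = 46.6 kPa.
Step 1 — Isothermal: T stays 392 K; PV = const ⇒ V₂ = 2.75 L, P₂ = 283 kPa.
ΔU = 0 (ideal gas, T constant).
W = nRT ln(V₂/V₁) = 0.239×8.314×392×ln(0.165) = -1400 J.
Q = ΔU + W = -1400 J.
State after step 1: P = 283 kPa, V = 2.75 L, T = 392 K.
Step 2 — Polytropic n=1.18: T₂ = T₁(V₁/V₂)^(n−1) = 392×(0.140)^0.18 = 275 K; P₂ = P₁(V₁/V₂)^n = 27.9 kPa.
W = (P₁V₁−P₂V₂)/(n−1) = (283×2.75−27.9×19.6)/0.18 = 1290 J.
ΔU = nCvΔT = 0.239×12.5×(275−392) = -348 J.
Q = ΔU + W = 940 J.
Net over both steps: W = -116 J, Q = -464 J, ΔU = -348 J.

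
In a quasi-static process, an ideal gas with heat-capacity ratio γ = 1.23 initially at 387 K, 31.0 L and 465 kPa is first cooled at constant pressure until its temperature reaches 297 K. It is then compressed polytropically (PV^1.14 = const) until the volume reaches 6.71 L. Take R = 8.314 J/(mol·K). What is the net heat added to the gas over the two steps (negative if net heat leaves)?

-23900 J

n = P₁V₁/(RT₁) = 465×31.0/(8.314×387) = 4.48 mol.
Step 1 — Isobaric: P stays 465 kPa; V/T = const ⇒ T₂ = 297 K, V₂ = 23.8 L.
W = PΔV = 465×(23.8−31.0) kPa·L = -3350 J.
ΔU = nCvΔT = 4.48×36.1×(297−387) = -14600 J.
Q = ΔU + W = nCpΔT = -17900 J.
State after step 1: P = 465 kPa, V = 23.8 L, T = 297 K.
Step 2 — Polytropic n=1.14: T₂ = T₁(V₁/V₂)^(n−1) = 297×(3.55)^0.14 = 355 K; P₂ = P₁(V₁/V₂)^n = 1970 kPa.
W = (P₁V₁−P₂V₂)/(n−1) = (465×23.8−1970×6.71)/0.14 = -15300 J.
ΔU = nCvΔT = 4.48×36.1×(355−297) = 9320 J.
Q = ΔU + W = -5990 J.
Net over both steps: W = -18700 J, Q = -23900 J, ΔU = -5250 J.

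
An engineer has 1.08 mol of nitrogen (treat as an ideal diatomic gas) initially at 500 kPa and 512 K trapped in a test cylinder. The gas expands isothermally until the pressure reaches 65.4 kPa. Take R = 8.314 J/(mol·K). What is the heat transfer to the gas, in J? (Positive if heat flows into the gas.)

V₁ = nRT₁/P₁ = 1.08×8.314×512/500 = 9.19 L.
Isothermal: T stays 512 K; PV = const ⇒ V₂ = 70.3 L, P₂ = 65.4 kPa.
ΔU = 0 (ideal gas, T constant).
W = nRT ln(V₂/V₁) = 1.08×8.314×512×ln(7.65) = 9350 J.
Q = ΔU + W = 9350 J.

9350 J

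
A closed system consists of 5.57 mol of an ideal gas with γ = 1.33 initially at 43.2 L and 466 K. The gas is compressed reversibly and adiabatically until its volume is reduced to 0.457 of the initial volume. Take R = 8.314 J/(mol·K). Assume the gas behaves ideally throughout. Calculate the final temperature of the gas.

603 K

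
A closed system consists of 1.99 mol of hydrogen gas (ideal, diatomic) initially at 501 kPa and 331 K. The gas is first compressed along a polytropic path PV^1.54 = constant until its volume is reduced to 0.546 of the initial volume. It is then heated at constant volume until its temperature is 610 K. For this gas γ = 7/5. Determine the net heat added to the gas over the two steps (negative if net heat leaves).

7620 J

V₁ = nRT₁/P₁ = 1.99×8.314×331/501 = 10.9 L.
Step 1 — Polytropic n=1.54: T₂ = T₁(V₁/V₂)^(n−1) = 331×(1.83)^0.54 = 459 K; P₂ = P₁(V₁/V₂)^n = 1270 kPa.
W = (P₁V₁−P₂V₂)/(n−1) = (501×10.9−1270×5.97)/0.54 = -3920 J.
ΔU = nCvΔT = 1.99×20.8×(459−331) = 5290 J.
Q = ΔU + W = 1370 J.
State after step 1: P = 1270 kPa, V = 5.97 L, T = 459 K.
Step 2 — Isochoric: V stays 5.97 L; P/T = const ⇒ T₂ = 610 K, P₂ = 1690 kPa.
W = 0 (no volume change).
ΔU = nCvΔT = 1.99×20.8×(610−459) = 6250 J.
Q = ΔU = 6250 J.
Net over both steps: W = -3920 J, Q = 7620 J, ΔU = 11500 J.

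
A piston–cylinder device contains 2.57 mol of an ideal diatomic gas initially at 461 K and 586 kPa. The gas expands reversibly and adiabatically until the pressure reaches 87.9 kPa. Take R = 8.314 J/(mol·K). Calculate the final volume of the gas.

65.2 L

V₁ = nRT₁/P₁ = 2.57×8.314×461/586 = 16.8 L.
Adiabatic: T₂/T₁ = (P₂/P₁)^((γ−1)/γ) ⇒ T₂ = 461×(0.150)^0.286 = 268 K; V₂ = 65.2 L.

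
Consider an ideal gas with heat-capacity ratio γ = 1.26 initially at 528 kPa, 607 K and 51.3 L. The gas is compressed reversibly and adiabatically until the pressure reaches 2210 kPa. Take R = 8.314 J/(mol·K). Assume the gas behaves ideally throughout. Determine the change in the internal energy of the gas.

n = P₁V₁/(RT₁) = 528×51.3/(8.314×607) = 5.37 mol.
Adiabatic: T₂/T₁ = (P₂/P₁)^((γ−1)/γ) ⇒ T₂ = 607×(4.19)^0.206 = 816 K; V₂ = 16.5 L.
For an ideal gas ΔU = nCvΔT with Cv = R/(γ−1) = 32.0 J/(mol·K).
ΔU = 5.37×32.0×(816−607) = 35800 J.

35800 J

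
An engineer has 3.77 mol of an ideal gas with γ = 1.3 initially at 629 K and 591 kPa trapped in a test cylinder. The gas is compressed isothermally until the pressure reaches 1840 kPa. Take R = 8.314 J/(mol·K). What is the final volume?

10.7 L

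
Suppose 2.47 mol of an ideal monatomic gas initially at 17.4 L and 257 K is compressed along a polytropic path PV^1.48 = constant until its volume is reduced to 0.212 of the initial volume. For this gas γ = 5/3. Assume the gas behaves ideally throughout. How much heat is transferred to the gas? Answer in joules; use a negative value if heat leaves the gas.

P₁ = nRT₁/V₁ = 2.47×8.314×257/17.4 = 303 kPa.
Polytropic n=1.48: T₂ = T₁(V₁/V₂)^(n−1) = 257×(4.72)^0.48 = 541 K; P₂ = P₁(V₁/V₂)^n = 3010 kPa.
W = (P₁V₁−P₂V₂)/(n−1) = (303×17.4−3010×3.69)/0.48 = -12200 J.
ΔU = nCvΔT = 2.47×12.5×(541−257) = 8750 J.
Q = ΔU + W = -3400 J.

-3400 J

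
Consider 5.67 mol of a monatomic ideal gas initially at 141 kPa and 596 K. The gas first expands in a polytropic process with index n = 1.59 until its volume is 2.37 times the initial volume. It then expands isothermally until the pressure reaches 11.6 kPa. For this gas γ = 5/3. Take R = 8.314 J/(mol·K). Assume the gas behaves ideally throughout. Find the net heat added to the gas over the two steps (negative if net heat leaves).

21200 J

V₁ = nRT₁/P₁ = 5.67×8.314×596/141 = 199 L.
Step 1 — Polytropic n=1.59: T₂ = T₁(V₁/V₂)^(n−1) = 596×(0.422)^0.59 = 358 K; P₂ = P₁(V₁/V₂)^n = 35.8 kPa.
W = (P₁V₁−P₂V₂)/(n−1) = (141×199−35.8×472)/0.59 = 19000 J.
ΔU = nCvΔT = 5.67×12.5×(358−596) = -16800 J.
Q = ΔU + W = 2180 J.
State after step 1: P = 35.8 kPa, V = 472 L, T = 358 K.
Step 2 — Isothermal: T stays 358 K; PV = const ⇒ V₂ = 1460 L, P₂ = 11.6 kPa.
ΔU = 0 (ideal gas, T constant).
W = nRT ln(V₂/V₁) = 5.67×8.314×358×ln(3.08) = 19000 J.
Q = ΔU + W = 19000 J.
Net over both steps: W = 38000 J, Q = 21200 J, ΔU = -16800 J.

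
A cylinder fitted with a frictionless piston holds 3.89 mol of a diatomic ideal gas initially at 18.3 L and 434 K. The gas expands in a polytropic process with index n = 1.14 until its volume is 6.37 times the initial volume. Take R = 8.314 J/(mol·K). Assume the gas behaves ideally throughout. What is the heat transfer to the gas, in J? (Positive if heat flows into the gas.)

P₁ = nRT₁/V₁ = 3.89×8.314×434/18.3 = 767 kPa.
Polytropic n=1.14: T₂ = T₁(V₁/V₂)^(n−1) = 434×(0.157)^0.14 = 335 K; P₂ = P₁(V₁/V₂)^n = 92.9 kPa.
W = (P₁V₁−P₂V₂)/(n−1) = (767×18.3−92.9×117)/0.14 = 22900 J.
ΔU = nCvΔT = 3.89×20.8×(335−434) = -8010 J.
Q = ΔU + W = 14900 J.

14900 J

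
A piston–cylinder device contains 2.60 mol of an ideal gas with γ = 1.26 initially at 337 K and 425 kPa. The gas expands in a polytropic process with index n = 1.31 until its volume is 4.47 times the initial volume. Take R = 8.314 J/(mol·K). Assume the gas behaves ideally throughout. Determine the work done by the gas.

V₁ = nRT₁/P₁ = 2.60×8.314×337/425 = 17.1 L.
Polytropic n=1.31: T₂ = T₁(V₁/V₂)^(n−1) = 337×(0.224)^0.31 = 212 K; P₂ = P₁(V₁/V₂)^n = 59.8 kPa.
W = (P₁V₁−P₂V₂)/(n−1) = (425×17.1−59.8×76.6)/0.31 = 8730 J.

8730 J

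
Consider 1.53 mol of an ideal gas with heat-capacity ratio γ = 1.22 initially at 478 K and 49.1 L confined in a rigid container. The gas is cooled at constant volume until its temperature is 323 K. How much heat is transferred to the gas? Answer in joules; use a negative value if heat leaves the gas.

-8960 J

P₁ = nRT₁/V₁ = 1.53×8.314×478/49.1 = 124 kPa.
Isochoric: V stays 49.1 L; P/T = const ⇒ T₂ = 323 K, P₂ = 83.7 kPa.
W = 0 (no volume change).
ΔU = nCvΔT = 1.53×37.8×(323−478) = -8960 J.
Q = ΔU = -8960 J.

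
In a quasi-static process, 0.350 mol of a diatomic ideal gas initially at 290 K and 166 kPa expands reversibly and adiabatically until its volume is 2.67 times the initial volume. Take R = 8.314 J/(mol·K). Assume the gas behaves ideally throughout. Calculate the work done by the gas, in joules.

685 J

V₁ = nRT₁/P₁ = 0.350×8.314×290/166 = 5.08 L.
Adiabatic: TV^(γ−1) = const ⇒ T₂ = 290×(0.375)^0.400 = 196 K; PV^γ = const ⇒ P₂ = 42.0 kPa.
ΔU = nCvΔT = 0.350×20.8×(196−290) = -685 J.
Q = 0 for an adiabatic process, so W = −ΔU = 685 J.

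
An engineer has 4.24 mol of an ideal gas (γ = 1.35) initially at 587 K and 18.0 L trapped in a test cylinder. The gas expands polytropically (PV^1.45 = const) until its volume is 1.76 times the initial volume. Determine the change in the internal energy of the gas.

P₁ = nRT₁/V₁ = 4.24×8.314×587/18.0 = 1150 kPa.
Polytropic n=1.45: T₂ = T₁(V₁/V₂)^(n−1) = 587×(0.568)^0.45 = 455 K; P₂ = P₁(V₁/V₂)^n = 506 kPa.
For an ideal gas ΔU = nCvΔT with Cv = R/(γ−1) = 23.8 J/(mol·K).
ΔU = 4.24×23.8×(455−587) = -13300 J.

-13300 J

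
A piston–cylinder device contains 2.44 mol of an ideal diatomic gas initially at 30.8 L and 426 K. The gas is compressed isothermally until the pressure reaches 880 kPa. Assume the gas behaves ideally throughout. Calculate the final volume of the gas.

9.82 L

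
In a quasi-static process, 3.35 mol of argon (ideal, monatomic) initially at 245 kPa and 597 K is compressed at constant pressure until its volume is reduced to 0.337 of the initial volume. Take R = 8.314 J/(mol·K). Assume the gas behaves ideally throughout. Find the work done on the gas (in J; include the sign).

11000 J

V₁ = nRT₁/P₁ = 3.35×8.314×597/245 = 67.9 L.
Isobaric: P stays 245 kPa; V/T = const ⇒ T₂ = 201 K, V₂ = 22.9 L.
W = PΔV = 245×(22.9−67.9) kPa·L = -11000 J.
Work done on the gas = −W_by = 11000 J.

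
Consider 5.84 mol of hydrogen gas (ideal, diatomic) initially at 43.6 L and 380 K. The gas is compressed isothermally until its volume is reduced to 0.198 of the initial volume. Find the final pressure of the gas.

P₁ = nRT₁/V₁ = 5.84×8.314×380/43.6 = 423 kPa.
Isothermal: T stays 380 K; PV = const ⇒ V₂ = 8.63 L, P₂ = 2140 kPa.

2140 kPa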